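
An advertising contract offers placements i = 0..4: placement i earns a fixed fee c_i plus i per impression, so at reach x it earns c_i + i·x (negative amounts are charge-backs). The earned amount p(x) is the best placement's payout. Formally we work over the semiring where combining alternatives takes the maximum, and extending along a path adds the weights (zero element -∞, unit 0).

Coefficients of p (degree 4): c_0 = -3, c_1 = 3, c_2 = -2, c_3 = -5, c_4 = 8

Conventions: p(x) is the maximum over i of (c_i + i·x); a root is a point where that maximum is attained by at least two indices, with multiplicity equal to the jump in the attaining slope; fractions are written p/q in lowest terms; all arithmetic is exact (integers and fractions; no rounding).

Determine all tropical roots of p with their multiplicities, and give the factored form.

hull edge (i=0, c=-3) to (i=1, c=3): slope 6, span 1
hull edge (i=1, c=3) to (i=4, c=8): slope 5/3, span 3
Factored form: p(x) = 8 ⊗ (x ⊕ (-6)) ⊗ (x ⊕ (-5/3)) ⊗ (x ⊕ (-5/3)) ⊗ (x ⊕ (-5/3))
Answer: roots = -6 (mult 1), -5/3 (mult 3)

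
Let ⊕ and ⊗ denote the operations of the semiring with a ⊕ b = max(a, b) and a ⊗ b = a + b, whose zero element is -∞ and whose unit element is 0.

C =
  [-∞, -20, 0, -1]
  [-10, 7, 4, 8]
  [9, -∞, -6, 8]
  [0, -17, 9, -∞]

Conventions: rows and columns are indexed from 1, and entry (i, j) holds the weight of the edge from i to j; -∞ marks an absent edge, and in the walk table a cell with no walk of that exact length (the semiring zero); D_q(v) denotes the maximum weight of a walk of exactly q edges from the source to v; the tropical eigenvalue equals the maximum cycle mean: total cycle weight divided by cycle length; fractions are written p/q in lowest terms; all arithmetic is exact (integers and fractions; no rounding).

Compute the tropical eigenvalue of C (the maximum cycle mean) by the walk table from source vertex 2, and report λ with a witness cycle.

q=0: [-∞, 0, -∞, -∞]
q=1: [-10, 7, 4, 8]
q=2: [13, 14, 17, 15]
q=3: [26, 21, 24, 25]
q=4: [33, 28, 34, 32]
Optimal cycle mean attained by: cycle 3->4->3, total 8 + 9, length 2.
Answer: λ = 17/2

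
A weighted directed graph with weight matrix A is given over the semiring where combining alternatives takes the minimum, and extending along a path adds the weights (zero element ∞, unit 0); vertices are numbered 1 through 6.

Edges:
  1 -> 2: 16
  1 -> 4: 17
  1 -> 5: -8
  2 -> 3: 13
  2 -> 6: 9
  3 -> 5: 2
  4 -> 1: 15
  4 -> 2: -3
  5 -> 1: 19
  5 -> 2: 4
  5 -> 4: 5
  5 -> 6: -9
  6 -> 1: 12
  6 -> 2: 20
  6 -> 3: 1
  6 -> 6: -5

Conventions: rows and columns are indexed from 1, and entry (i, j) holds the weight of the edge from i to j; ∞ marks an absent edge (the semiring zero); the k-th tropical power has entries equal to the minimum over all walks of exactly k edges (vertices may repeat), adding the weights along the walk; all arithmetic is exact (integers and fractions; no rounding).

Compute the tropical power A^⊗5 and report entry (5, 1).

A^⊗2:
  [11, -4, 29, -3, ∞, -17]
  [21, 29, 10, ∞, 15, 4]
  [21, 6, ∞, 7, ∞, -7]
  [∞, 31, 10, 32, 7, 6]
  [3, 2, -8, 36, 11, -14]
  [7, 15, -4, 29, 3, -10]
A^⊗3:
  [-5, -6, -16, 28, 3, -22]
  [16, 19, 5, 20, 12, -1]
  [5, 4, -6, 38, 13, -12]
  [18, 11, 7, 12, 12, -2]
  [-2, 6, -13, 16, -6, -19]
  [2, 7, -9, 8, -2, -15]
A^⊗4:
  [-10, -2, -21, 8, -14, -27]
  [11, 16, 0, 17, 7, -6]
  [0, 8, -11, 18, -4, -17]
  [10, 9, -1, 17, 9, -7]
  [-7, -2, -18, -1, -11, -24]
  [-3, 2, -14, 3, -7, -20]
A^⊗5:
  [-15, -10, -26, -9, -19, -32]
  [6, 11, -5, 12, 2, -11]
  [-5, 0, -16, 1, -9, -22]
  [5, 13, -6, 14, 1, -12]
  [-12, -7, -23, -6, -16, -29]
  [-8, -3, -19, -2, -12, -25]
Key observation: the optimum is the walk 5->6->6->6->6->1, with weight (-9) + (-5) + (-5) + (-5) + 12 = -12.
Optimal value attained by: walk 5->6->6->6->6->1.
Answer: (A^⊗5)[5][1] = -12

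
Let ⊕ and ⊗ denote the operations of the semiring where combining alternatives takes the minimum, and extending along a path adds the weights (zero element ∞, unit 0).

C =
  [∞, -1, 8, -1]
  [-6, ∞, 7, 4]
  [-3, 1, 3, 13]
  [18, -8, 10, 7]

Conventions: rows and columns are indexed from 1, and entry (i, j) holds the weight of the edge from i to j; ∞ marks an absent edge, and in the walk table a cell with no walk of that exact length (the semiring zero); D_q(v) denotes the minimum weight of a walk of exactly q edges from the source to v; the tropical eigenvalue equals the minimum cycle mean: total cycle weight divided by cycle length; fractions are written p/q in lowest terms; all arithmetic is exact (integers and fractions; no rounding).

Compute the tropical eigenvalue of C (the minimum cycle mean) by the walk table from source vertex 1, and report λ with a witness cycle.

q=0: [0, ∞, ∞, ∞]
q=1: [∞, -1, 8, -1]
q=2: [-7, -9, 6, 3]
q=3: [-15, -8, -2, -8]
q=4: [-14, -16, -7, -16]
Optimal cycle mean attained by: cycle 1->4->2->1, total (-1) + (-8) + (-6), length 3.
Answer: λ = -5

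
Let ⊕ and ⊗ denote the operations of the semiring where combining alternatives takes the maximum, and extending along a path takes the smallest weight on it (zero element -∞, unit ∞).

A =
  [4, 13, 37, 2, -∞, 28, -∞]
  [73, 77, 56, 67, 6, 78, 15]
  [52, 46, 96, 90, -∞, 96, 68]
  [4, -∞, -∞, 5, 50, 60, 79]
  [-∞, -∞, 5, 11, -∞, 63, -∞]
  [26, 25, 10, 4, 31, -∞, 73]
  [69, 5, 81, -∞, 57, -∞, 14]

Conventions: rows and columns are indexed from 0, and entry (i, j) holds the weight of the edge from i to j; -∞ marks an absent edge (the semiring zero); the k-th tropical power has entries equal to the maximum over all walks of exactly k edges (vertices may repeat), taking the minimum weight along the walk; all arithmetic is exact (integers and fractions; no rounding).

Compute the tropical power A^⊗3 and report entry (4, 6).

A^⊗2:
  [37, 37, 37, 37, 28, 37, 37]
  [73, 77, 56, 67, 50, 77, 73]
  [68, 46, 96, 90, 57, 96, 79]
  [69, 25, 79, 11, 57, 50, 60]
  [26, 25, 10, 5, 31, 11, 63]
  [69, 25, 73, 25, 57, 31, 15]
  [52, 46, 81, 81, 14, 81, 68]
A^⊗3:
  [37, 37, 37, 37, 37, 37, 37]
  [73, 77, 73, 67, 57, 77, 73]
  [69, 46, 96, 90, 57, 96, 79]
  [60, 46, 79, 79, 57, 79, 68]
  [63, 25, 63, 25, 57, 31, 15]
  [52, 46, 73, 73, 31, 73, 68]
  [68, 46, 81, 81, 57, 81, 79]
Key observation: the optimum is the walk 4->5->1->6, with weight 63 min 25 min 15 = 15.
Optimal value attained by: walk 4->5->1->6.
Answer: (A^⊗3)[4][6] = 15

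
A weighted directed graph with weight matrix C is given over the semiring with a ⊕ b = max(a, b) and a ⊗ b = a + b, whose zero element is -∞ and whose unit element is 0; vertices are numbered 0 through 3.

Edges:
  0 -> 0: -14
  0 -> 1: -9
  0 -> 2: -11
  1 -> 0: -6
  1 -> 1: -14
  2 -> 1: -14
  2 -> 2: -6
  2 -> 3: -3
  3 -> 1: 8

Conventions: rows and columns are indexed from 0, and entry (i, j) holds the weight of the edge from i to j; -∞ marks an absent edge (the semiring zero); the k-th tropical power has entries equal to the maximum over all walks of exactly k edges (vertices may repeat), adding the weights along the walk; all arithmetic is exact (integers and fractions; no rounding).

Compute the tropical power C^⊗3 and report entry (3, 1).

C^⊗2:
  [-15, -23, -17, -14]
  [-20, -15, -17, -∞]
  [-20, 5, -12, -9]
  [2, -6, -∞, -∞]
C^⊗3:
  [-29, -6, -23, -20]
  [-21, -29, -23, -20]
  [-1, -1, -18, -15]
  [-12, -7, -9, -∞]
Key observation: the optimum is the walk 3->1->0->1, with weight 8 + (-6) + (-9) = -7.
Optimal value attained by: walk 3->1->0->1.
Answer: (C^⊗3)[3][1] = -7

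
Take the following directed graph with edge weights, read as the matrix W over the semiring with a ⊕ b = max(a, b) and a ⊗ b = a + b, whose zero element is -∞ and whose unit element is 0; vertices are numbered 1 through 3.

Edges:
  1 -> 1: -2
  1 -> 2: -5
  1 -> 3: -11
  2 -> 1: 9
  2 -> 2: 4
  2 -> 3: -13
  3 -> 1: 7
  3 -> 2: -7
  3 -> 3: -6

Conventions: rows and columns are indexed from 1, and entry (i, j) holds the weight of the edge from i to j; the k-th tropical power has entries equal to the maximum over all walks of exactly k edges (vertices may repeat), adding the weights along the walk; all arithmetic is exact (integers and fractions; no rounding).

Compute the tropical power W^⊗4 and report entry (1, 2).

W^⊗2:
  [4, -1, -13]
  [13, 8, -2]
  [5, 2, -4]
W^⊗3:
  [8, 3, -7]
  [17, 12, 2]
  [11, 6, -6]
W^⊗4:
  [12, 7, -3]
  [21, 16, 6]
  [15, 10, 0]
Key observation: the optimum is the walk 1->2->2->2->2, with weight (-5) + 4 + 4 + 4 = 7.
Optimal value attained by: walk 1->2->2->2->2.
Answer: (W^⊗4)[1][2] = 7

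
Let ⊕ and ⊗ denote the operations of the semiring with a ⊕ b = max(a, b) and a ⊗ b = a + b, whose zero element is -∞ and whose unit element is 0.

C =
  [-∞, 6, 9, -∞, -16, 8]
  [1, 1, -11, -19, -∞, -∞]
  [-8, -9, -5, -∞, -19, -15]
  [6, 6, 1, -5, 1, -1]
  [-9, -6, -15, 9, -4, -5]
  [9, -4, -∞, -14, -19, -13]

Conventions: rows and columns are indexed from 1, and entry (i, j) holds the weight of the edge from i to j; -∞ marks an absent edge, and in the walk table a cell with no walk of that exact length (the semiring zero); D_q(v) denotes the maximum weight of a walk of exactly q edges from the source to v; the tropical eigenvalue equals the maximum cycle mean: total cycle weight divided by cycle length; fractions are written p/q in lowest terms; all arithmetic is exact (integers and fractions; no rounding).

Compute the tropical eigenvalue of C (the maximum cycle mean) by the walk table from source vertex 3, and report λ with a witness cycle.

q=0: [-∞, -∞, 0, -∞, -∞, -∞]
q=1: [-8, -9, -5, -∞, -19, -15]
q=2: [-6, -2, 1, -10, -23, 0]
q=3: [9, 0, 3, -14, -9, 2]
q=4: [11, 15, 18, 0, -7, 17]
q=5: [26, 17, 20, 3, 1, 19]
q=6: [28, 32, 35, 10, 10, 34]
Optimal cycle mean attained by: cycle 1->6->1, total 8 + 9, length 2.
Answer: λ = 17/2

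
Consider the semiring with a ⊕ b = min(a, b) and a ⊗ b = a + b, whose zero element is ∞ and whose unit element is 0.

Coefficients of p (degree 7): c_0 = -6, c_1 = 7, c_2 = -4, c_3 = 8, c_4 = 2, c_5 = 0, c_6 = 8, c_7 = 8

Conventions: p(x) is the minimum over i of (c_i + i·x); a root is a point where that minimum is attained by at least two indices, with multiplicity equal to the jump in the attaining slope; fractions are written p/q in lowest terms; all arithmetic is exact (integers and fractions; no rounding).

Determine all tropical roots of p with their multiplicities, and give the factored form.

hull edge (i=0, c=-6) to (i=2, c=-4): slope 1, span 2
hull edge (i=2, c=-4) to (i=5, c=0): slope 4/3, span 3
hull edge (i=5, c=0) to (i=7, c=8): slope 4, span 2
Factored form: p(x) = 8 ⊗ (x ⊕ (-4)) ⊗ (x ⊕ (-4)) ⊗ (x ⊕ (-4/3)) ⊗ (x ⊕ (-4/3)) ⊗ (x ⊕ (-4/3)) ⊗ (x ⊕ (-1)) ⊗ (x ⊕ (-1))
Answer: roots = -4 (mult 2), -4/3 (mult 3), -1 (mult 2)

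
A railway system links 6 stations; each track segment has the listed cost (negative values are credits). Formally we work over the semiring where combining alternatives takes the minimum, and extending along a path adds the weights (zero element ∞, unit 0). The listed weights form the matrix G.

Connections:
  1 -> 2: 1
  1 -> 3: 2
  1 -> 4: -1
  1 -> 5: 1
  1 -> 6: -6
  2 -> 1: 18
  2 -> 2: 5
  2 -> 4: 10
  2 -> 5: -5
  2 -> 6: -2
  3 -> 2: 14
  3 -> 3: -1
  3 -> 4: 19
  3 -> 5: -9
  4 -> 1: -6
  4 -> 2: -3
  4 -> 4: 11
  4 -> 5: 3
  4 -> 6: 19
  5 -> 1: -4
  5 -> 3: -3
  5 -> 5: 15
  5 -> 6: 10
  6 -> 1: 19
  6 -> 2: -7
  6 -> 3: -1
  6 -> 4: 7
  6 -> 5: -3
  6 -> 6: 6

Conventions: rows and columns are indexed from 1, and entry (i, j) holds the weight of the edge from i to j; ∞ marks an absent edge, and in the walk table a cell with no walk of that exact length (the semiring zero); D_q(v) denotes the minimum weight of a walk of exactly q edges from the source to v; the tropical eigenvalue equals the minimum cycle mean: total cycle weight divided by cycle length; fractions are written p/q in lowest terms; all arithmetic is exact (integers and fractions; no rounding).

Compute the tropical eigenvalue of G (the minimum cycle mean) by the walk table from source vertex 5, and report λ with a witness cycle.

q=0: [∞, ∞, ∞, ∞, 0, ∞]
q=1: [-4, ∞, -3, ∞, 15, 10]
q=2: [11, -3, -4, -5, -12, -10]
q=3: [-16, -17, -15, -3, -13, -5]
q=4: [-17, -15, -16, -17, -24, -22]
q=5: [-28, -29, -27, -18, -25, -23]
q=6: [-29, -30, -28, -29, -36, -34]
Optimal cycle mean attained by: cycle 3->5->3, total (-9) + (-3), length 2.
Answer: λ = -6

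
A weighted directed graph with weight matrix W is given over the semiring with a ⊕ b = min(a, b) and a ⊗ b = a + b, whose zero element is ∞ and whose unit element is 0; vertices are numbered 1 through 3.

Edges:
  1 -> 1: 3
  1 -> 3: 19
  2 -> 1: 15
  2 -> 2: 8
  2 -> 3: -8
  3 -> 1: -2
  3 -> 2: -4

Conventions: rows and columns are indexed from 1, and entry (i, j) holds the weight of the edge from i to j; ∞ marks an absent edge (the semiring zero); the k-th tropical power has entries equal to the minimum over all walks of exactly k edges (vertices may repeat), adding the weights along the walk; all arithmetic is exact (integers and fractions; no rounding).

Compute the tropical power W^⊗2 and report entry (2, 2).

W^⊗2:
  [6, 15, 22]
  [-10, -12, 0]
  [1, 4, -12]
Key observation: the optimum is the walk 2->3->2, with weight (-8) + (-4) = -12.
Optimal value attained by: walk 2->3->2.
Answer: (W^⊗2)[2][2] = -12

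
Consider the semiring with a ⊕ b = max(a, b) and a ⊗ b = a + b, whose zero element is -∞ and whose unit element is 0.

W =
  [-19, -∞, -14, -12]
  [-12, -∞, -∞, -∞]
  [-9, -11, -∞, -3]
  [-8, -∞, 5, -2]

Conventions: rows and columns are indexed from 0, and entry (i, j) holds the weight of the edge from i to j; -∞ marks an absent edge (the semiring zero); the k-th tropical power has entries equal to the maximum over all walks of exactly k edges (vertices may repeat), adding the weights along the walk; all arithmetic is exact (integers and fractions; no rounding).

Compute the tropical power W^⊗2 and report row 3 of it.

W^⊗2:
  [-20, -25, -7, -14]
  [-31, -∞, -26, -24]
  [-11, -∞, 2, -5]
  [-4, -6, 3, 2]
Answer: row 3 of W^⊗2 = [-4, -6, 3, 2]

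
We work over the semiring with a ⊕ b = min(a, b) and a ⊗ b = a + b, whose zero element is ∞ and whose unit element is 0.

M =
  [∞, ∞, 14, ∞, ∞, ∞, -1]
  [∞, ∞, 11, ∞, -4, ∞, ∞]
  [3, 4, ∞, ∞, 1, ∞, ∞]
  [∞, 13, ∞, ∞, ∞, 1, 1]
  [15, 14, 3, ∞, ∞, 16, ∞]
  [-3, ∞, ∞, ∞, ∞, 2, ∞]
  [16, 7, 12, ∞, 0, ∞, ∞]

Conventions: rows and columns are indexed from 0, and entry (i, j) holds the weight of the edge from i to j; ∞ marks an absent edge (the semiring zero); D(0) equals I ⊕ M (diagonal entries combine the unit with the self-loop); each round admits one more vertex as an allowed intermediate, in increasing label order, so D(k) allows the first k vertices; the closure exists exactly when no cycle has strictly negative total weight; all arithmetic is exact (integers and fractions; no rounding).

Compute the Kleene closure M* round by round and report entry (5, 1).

D(0):
  [0, ∞, 14, ∞, ∞, ∞, -1]
  [∞, 0, 11, ∞, -4, ∞, ∞]
  [3, 4, 0, ∞, 1, ∞, ∞]
  [∞, 13, ∞, 0, ∞, 1, 1]
  [15, 14, 3, ∞, 0, 16, ∞]
  [-3, ∞, ∞, ∞, ∞, 0, ∞]
  [16, 7, 12, ∞, 0, ∞, 0]
D(1):
  [0, ∞, 14, ∞, ∞, ∞, -1]
  [∞, 0, 11, ∞, -4, ∞, ∞]
  [3, 4, 0, ∞, 1, ∞, 2]
  [∞, 13, ∞, 0, ∞, 1, 1]
  [15, 14, 3, ∞, 0, 16, 14]
  [-3, ∞, 11, ∞, ∞, 0, -4]
  [16, 7, 12, ∞, 0, ∞, 0]
D(2):
  [0, ∞, 14, ∞, ∞, ∞, -1]
  [∞, 0, 11, ∞, -4, ∞, ∞]
  [3, 4, 0, ∞, 0, ∞, 2]
  [∞, 13, 24, 0, 9, 1, 1]
  [15, 14, 3, ∞, 0, 16, 14]
  [-3, ∞, 11, ∞, ∞, 0, -4]
  [16, 7, 12, ∞, 0, ∞, 0]
D(3):
  [0, 18, 14, ∞, 14, ∞, -1]
  [14, 0, 11, ∞, -4, ∞, 13]
  [3, 4, 0, ∞, 0, ∞, 2]
  [27, 13, 24, 0, 9, 1, 1]
  [6, 7, 3, ∞, 0, 16, 5]
  [-3, 15, 11, ∞, 11, 0, -4]
  [15, 7, 12, ∞, 0, ∞, 0]
D(4):
  [0, 18, 14, ∞, 14, ∞, -1]
  [14, 0, 11, ∞, -4, ∞, 13]
  [3, 4, 0, ∞, 0, ∞, 2]
  [27, 13, 24, 0, 9, 1, 1]
  [6, 7, 3, ∞, 0, 16, 5]
  [-3, 15, 11, ∞, 11, 0, -4]
  [15, 7, 12, ∞, 0, ∞, 0]
D(5):
  [0, 18, 14, ∞, 14, 30, -1]
  [2, 0, -1, ∞, -4, 12, 1]
  [3, 4, 0, ∞, 0, 16, 2]
  [15, 13, 12, 0, 9, 1, 1]
  [6, 7, 3, ∞, 0, 16, 5]
  [-3, 15, 11, ∞, 11, 0, -4]
  [6, 7, 3, ∞, 0, 16, 0]
D(6):
  [0, 18, 14, ∞, 14, 30, -1]
  [2, 0, -1, ∞, -4, 12, 1]
  [3, 4, 0, ∞, 0, 16, 2]
  [-2, 13, 12, 0, 9, 1, -3]
  [6, 7, 3, ∞, 0, 16, 5]
  [-3, 15, 11, ∞, 11, 0, -4]
  [6, 7, 3, ∞, 0, 16, 0]
D(7):
  [0, 6, 2, ∞, -1, 15, -1]
  [2, 0, -1, ∞, -4, 12, 1]
  [3, 4, 0, ∞, 0, 16, 2]
  [-2, 4, 0, 0, -3, 1, -3]
  [6, 7, 3, ∞, 0, 16, 5]
  [-3, 3, -1, ∞, -4, 0, -4]
  [6, 7, 3, ∞, 0, 16, 0]
Answer: M*[5][1] = 3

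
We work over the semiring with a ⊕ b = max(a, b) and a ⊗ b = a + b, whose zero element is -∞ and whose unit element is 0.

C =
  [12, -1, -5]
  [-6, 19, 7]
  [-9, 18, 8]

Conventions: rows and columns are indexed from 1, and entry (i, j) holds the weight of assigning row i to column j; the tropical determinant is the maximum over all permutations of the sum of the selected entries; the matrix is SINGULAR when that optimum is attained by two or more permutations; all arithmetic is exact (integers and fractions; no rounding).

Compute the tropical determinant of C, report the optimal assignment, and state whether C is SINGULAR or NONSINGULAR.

σ = (1, 2, 3): 12 + 19 + 8 = 39
σ = (1, 3, 2): 12 + 7 + 18 = 37
σ = (2, 1, 3): (-1) + (-6) + 8 = 1
σ = (2, 3, 1): (-1) + 7 + (-9) = -3
σ = (3, 1, 2): (-5) + (-6) + 18 = 7
σ = (3, 2, 1): (-5) + 19 + (-9) = 5
Optimal value attained by: σ = (1, 2, 3).
Answer: det⊕(C) = 39; verdict: NONSINGULAR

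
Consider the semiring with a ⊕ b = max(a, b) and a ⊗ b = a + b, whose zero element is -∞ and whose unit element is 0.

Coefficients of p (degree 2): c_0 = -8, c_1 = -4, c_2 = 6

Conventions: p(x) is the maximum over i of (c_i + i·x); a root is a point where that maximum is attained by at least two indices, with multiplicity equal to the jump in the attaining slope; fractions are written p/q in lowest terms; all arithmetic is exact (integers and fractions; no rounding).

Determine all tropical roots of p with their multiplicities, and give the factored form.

hull edge (i=0, c=-8) to (i=2, c=6): slope 7, span 2
Factored form: p(x) = 6 ⊗ (x ⊕ (-7)) ⊗ (x ⊕ (-7))
Answer: roots = -7 (mult 2)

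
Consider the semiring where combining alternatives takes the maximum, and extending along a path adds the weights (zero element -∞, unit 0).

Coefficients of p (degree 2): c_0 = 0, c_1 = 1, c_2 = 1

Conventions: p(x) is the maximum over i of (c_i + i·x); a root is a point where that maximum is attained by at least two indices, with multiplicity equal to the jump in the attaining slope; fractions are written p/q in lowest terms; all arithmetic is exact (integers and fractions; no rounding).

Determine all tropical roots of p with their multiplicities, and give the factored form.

hull edge (i=0, c=0) to (i=1, c=1): slope 1, span 1
hull edge (i=1, c=1) to (i=2, c=1): slope 0, span 1
Factored form: p(x) = 1 ⊗ (x ⊕ (-1)) ⊗ (x ⊕ 0)
Answer: roots = -1 (mult 1), 0 (mult 1)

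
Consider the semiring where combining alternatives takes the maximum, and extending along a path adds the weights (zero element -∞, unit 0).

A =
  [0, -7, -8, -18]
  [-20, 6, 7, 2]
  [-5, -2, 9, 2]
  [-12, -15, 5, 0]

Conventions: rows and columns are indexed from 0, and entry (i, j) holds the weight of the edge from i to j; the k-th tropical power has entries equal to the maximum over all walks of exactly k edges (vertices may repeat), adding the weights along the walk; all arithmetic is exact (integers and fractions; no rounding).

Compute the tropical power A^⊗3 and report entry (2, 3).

A^⊗2:
  [0, -1, 1, -5]
  [2, 12, 16, 9]
  [4, 7, 18, 11]
  [0, 3, 14, 7]
A^⊗3:
  [0, 5, 10, 3]
  [11, 18, 25, 18]
  [13, 16, 27, 20]
  [9, 12, 23, 16]
Key observation: the optimum is the walk 2->2->2->3, with weight 9 + 9 + 2 = 20.
Optimal value attained by: walk 2->2->2->3.
Answer: (A^⊗3)[2][3] = 20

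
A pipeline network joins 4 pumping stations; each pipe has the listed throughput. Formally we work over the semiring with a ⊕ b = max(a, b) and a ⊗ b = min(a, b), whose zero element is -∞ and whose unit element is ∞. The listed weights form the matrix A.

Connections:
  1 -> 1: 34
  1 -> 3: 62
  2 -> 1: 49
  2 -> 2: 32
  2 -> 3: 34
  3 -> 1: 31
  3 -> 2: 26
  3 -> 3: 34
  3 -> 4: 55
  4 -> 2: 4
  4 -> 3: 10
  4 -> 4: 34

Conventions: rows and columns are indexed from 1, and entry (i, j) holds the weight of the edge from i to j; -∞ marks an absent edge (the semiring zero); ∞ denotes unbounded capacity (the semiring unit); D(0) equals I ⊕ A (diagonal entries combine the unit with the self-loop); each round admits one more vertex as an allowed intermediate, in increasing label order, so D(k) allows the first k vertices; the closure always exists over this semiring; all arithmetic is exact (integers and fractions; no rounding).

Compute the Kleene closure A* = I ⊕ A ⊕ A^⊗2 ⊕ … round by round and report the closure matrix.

D(0):
  [∞, -∞, 62, -∞]
  [49, ∞, 34, -∞]
  [31, 26, ∞, 55]
  [-∞, 4, 10, ∞]
D(1):
  [∞, -∞, 62, -∞]
  [49, ∞, 49, -∞]
  [31, 26, ∞, 55]
  [-∞, 4, 10, ∞]
D(2):
  [∞, -∞, 62, -∞]
  [49, ∞, 49, -∞]
  [31, 26, ∞, 55]
  [4, 4, 10, ∞]
D(3):
  [∞, 26, 62, 55]
  [49, ∞, 49, 49]
  [31, 26, ∞, 55]
  [10, 10, 10, ∞]
D(4):
  [∞, 26, 62, 55]
  [49, ∞, 49, 49]
  [31, 26, ∞, 55]
  [10, 10, 10, ∞]
Answer: A* = [[∞, 26, 62, 55], [49, ∞, 49, 49], [31, 26, ∞, 55], [10, 10, 10, ∞]]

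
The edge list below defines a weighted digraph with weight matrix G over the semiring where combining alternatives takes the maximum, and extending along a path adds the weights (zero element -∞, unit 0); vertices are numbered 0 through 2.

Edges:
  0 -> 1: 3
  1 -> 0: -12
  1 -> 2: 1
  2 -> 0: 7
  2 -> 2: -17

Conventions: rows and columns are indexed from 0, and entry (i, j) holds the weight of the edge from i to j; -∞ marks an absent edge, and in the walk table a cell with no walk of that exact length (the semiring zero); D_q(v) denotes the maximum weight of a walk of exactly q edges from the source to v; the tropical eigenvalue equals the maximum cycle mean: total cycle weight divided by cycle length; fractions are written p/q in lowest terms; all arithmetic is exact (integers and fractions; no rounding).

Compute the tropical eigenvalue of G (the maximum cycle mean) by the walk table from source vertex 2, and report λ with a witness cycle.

q=0: [-∞, -∞, 0]
q=1: [7, -∞, -17]
q=2: [-10, 10, -34]
q=3: [-2, -7, 11]
Optimal cycle mean attained by: cycle 0->1->2->0, total 3 + 1 + 7, length 3.
Answer: λ = 11/3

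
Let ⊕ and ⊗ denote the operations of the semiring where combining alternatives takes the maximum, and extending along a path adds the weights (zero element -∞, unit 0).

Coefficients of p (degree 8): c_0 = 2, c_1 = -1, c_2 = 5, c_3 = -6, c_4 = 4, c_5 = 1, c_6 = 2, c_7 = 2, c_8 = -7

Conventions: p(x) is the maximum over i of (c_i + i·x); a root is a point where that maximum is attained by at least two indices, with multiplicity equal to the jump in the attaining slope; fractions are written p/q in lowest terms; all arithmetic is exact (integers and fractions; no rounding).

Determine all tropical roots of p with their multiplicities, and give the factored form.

hull edge (i=0, c=2) to (i=2, c=5): slope 3/2, span 2
hull edge (i=2, c=5) to (i=4, c=4): slope -1/2, span 2
hull edge (i=4, c=4) to (i=7, c=2): slope -2/3, span 3
hull edge (i=7, c=2) to (i=8, c=-7): slope -9, span 1
Factored form: p(x) = -7 ⊗ (x ⊕ (-3/2)) ⊗ (x ⊕ (-3/2)) ⊗ (x ⊕ 1/2) ⊗ (x ⊕ 1/2) ⊗ (x ⊕ 2/3) ⊗ (x ⊕ 2/3) ⊗ (x ⊕ 2/3) ⊗ (x ⊕ 9)
Answer: roots = -3/2 (mult 2), 1/2 (mult 2), 2/3 (mult 3), 9 (mult 1)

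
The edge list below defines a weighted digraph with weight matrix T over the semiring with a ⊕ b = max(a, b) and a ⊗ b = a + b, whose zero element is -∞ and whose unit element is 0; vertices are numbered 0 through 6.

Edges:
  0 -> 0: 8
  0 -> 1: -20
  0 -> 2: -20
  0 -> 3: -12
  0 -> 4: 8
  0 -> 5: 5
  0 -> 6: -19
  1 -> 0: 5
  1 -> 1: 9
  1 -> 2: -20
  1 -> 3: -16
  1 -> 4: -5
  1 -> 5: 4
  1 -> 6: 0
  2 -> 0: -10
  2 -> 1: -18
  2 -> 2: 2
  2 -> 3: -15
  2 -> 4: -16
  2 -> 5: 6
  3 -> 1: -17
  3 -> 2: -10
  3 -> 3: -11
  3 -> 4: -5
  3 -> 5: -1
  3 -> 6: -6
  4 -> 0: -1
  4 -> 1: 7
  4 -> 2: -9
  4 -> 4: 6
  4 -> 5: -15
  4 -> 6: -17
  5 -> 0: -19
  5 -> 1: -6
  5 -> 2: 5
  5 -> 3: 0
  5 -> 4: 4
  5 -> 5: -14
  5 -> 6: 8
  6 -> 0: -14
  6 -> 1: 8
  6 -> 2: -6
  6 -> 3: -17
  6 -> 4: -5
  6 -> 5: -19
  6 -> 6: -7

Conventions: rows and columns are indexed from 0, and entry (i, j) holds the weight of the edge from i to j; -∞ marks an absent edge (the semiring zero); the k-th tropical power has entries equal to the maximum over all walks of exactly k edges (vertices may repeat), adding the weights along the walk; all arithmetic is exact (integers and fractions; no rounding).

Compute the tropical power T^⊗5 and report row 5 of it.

T^⊗2:
  [16, 15, 10, 5, 16, 13, 13]
  [14, 18, 9, 4, 13, 13, 12]
  [-2, 0, 11, 6, 10, 8, 14]
  [-6, 2, 4, -1, 3, -4, 7]
  [12, 16, -3, -9, 12, 11, 7]
  [3, 16, 7, -9, 10, 11, 1]
  [13, 17, -4, -8, 3, 12, 8]
T^⊗3:
  [24, 24, 18, 13, 24, 21, 21]
  [23, 27, 18, 13, 22, 22, 21]
  [9, 22, 13, 8, 16, 17, 16]
  [7, 15, 6, -4, 9, 10, 4]
  [21, 25, 16, 11, 20, 20, 19]
  [21, 25, 16, 11, 16, 20, 19]
  [22, 26, 17, 12, 21, 21, 20]
T^⊗4:
  [32, 33, 26, 21, 32, 29, 29]
  [32, 36, 27, 22, 31, 31, 30]
  [27, 31, 22, 17, 22, 26, 25]
  [20, 24, 15, 10, 15, 19, 18]
  [30, 34, 25, 20, 29, 29, 28]
  [30, 34, 25, 20, 29, 29, 28]
  [31, 35, 26, 21, 30, 30, 29]
T^⊗5:
  [40, 42, 34, 29, 40, 37, 37]
  [41, 45, 36, 31, 40, 40, 39]
  [36, 40, 31, 26, 35, 35, 34]
  [29, 33, 24, 19, 28, 28, 27]
  [39, 43, 34, 29, 38, 38, 37]
  [39, 43, 34, 29, 38, 38, 37]
  [40, 44, 35, 30, 39, 39, 38]
Answer: row 5 of T^⊗5 = [39, 43, 34, 29, 38, 38, 37]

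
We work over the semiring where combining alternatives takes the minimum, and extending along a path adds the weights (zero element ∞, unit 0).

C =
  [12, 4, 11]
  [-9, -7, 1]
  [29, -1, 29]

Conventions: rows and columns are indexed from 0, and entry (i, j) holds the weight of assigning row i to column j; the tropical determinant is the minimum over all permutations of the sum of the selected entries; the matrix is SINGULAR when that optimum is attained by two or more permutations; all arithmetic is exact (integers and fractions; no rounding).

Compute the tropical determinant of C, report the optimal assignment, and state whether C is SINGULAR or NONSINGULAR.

σ = (0, 1, 2): 12 + (-7) + 29 = 34
σ = (0, 2, 1): 12 + 1 + (-1) = 12
σ = (1, 0, 2): 4 + (-9) + 29 = 24
σ = (1, 2, 0): 4 + 1 + 29 = 34
σ = (2, 0, 1): 11 + (-9) + (-1) = 1
σ = (2, 1, 0): 11 + (-7) + 29 = 33
Optimal value attained by: σ = (2, 0, 1).
Answer: det⊕(C) = 1; verdict: NONSINGULAR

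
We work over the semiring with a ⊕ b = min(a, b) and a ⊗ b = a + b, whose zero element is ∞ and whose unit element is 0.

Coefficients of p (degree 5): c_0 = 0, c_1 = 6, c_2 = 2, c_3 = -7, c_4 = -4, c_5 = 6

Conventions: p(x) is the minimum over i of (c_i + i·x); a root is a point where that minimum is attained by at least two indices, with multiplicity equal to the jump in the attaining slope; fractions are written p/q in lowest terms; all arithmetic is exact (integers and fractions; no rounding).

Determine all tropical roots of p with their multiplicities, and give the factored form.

hull edge (i=0, c=0) to (i=3, c=-7): slope -7/3, span 3
hull edge (i=3, c=-7) to (i=4, c=-4): slope 3, span 1
hull edge (i=4, c=-4) to (i=5, c=6): slope 10, span 1
Factored form: p(x) = 6 ⊗ (x ⊕ (-10)) ⊗ (x ⊕ (-3)) ⊗ (x ⊕ 7/3) ⊗ (x ⊕ 7/3) ⊗ (x ⊕ 7/3)
Answer: roots = -10 (mult 1), -3 (mult 1), 7/3 (mult 3)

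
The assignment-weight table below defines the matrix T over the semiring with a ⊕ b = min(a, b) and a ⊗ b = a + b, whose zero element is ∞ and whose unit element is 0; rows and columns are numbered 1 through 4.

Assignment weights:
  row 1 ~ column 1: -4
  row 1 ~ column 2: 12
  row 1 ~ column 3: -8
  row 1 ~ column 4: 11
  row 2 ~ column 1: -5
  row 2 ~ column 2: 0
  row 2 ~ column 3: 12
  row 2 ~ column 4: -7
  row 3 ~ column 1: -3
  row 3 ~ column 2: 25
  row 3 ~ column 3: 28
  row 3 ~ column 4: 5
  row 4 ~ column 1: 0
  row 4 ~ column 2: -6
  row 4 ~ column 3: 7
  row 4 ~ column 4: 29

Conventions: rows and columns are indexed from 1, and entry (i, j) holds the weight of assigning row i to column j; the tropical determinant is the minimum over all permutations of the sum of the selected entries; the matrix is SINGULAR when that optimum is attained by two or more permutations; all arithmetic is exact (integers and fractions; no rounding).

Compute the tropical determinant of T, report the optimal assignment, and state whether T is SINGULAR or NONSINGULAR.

σ = (1, 2, 3, 4): (-4) + 0 + 28 + 29 = 53
σ = (1, 2, 4, 3): (-4) + 0 + 5 + 7 = 8
σ = (1, 3, 2, 4): (-4) + 12 + 25 + 29 = 62
σ = (1, 3, 4, 2): (-4) + 12 + 5 + (-6) = 7
σ = (1, 4, 2, 3): (-4) + (-7) + 25 + 7 = 21
σ = (1, 4, 3, 2): (-4) + (-7) + 28 + (-6) = 11
σ = (2, 1, 3, 4): 12 + (-5) + 28 + 29 = 64
σ = (2, 1, 4, 3): 12 + (-5) + 5 + 7 = 19
σ = (2, 3, 1, 4): 12 + 12 + (-3) + 29 = 50
σ = (2, 3, 4, 1): 12 + 12 + 5 + 0 = 29
σ = (2, 4, 1, 3): 12 + (-7) + (-3) + 7 = 9
σ = (2, 4, 3, 1): 12 + (-7) + 28 + 0 = 33
σ = (3, 1, 2, 4): (-8) + (-5) + 25 + 29 = 41
σ = (3, 1, 4, 2): (-8) + (-5) + 5 + (-6) = -14
σ = (3, 2, 1, 4): (-8) + 0 + (-3) + 29 = 18
σ = (3, 2, 4, 1): (-8) + 0 + 5 + 0 = -3
σ = (3, 4, 1, 2): (-8) + (-7) + (-3) + (-6) = -24
σ = (3, 4, 2, 1): (-8) + (-7) + 25 + 0 = 10
σ = (4, 1, 2, 3): 11 + (-5) + 25 + 7 = 38
σ = (4, 1, 3, 2): 11 + (-5) + 28 + (-6) = 28
σ = (4, 2, 1, 3): 11 + 0 + (-3) + 7 = 15
σ = (4, 2, 3, 1): 11 + 0 + 28 + 0 = 39
σ = (4, 3, 1, 2): 11 + 12 + (-3) + (-6) = 14
σ = (4, 3, 2, 1): 11 + 12 + 25 + 0 = 48
Optimal value attained by: σ = (3, 4, 1, 2).
Answer: det⊕(T) = -24; verdict: NONSINGULAR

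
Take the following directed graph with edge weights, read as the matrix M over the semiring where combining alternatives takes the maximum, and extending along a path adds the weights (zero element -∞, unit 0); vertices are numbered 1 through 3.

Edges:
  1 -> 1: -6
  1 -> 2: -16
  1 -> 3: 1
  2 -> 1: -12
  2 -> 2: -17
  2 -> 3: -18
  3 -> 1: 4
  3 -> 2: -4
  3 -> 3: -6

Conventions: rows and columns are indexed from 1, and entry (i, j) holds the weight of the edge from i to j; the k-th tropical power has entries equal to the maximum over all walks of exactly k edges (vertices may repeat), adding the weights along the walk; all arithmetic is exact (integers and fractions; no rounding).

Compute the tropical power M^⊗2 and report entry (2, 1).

M^⊗2:
  [5, -3, -5]
  [-14, -22, -11]
  [-2, -10, 5]
Key observation: the optimum is the walk 2->3->1, with weight (-18) + 4 = -14.
Optimal value attained by: walk 2->3->1.
Answer: (M^⊗2)[2][1] = -14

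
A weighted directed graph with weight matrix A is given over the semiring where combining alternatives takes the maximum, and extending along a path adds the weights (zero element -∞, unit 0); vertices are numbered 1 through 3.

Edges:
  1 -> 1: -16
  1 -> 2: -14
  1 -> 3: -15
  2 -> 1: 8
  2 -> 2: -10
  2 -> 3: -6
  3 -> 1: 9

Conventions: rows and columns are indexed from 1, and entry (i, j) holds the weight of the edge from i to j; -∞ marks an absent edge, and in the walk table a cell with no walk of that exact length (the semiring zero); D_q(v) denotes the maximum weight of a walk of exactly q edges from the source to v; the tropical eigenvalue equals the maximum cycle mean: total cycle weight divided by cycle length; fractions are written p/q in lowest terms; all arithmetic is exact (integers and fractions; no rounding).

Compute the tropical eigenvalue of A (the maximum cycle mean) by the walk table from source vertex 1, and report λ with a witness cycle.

q=0: [0, -∞, -∞]
q=1: [-16, -14, -15]
q=2: [-6, -24, -20]
q=3: [-11, -20, -21]
Optimal cycle mean attained by: cycle 1->2->1, total (-14) + 8, length 2.
Answer: λ = -3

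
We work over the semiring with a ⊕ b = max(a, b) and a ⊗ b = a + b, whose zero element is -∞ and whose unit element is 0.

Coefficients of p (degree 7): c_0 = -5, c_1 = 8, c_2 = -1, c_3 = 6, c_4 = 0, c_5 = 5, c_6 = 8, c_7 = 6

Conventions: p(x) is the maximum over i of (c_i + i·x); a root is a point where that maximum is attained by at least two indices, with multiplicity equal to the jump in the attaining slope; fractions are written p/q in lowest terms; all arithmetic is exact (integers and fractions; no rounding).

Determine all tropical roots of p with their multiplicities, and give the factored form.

hull edge (i=0, c=-5) to (i=1, c=8): slope 13, span 1
hull edge (i=1, c=8) to (i=6, c=8): slope 0, span 5
hull edge (i=6, c=8) to (i=7, c=6): slope -2, span 1
Factored form: p(x) = 6 ⊗ (x ⊕ (-13)) ⊗ (x ⊕ 0) ⊗ (x ⊕ 0) ⊗ (x ⊕ 0) ⊗ (x ⊕ 0) ⊗ (x ⊕ 0) ⊗ (x ⊕ 2)
Answer: roots = -13 (mult 1), 0 (mult 5), 2 (mult 1)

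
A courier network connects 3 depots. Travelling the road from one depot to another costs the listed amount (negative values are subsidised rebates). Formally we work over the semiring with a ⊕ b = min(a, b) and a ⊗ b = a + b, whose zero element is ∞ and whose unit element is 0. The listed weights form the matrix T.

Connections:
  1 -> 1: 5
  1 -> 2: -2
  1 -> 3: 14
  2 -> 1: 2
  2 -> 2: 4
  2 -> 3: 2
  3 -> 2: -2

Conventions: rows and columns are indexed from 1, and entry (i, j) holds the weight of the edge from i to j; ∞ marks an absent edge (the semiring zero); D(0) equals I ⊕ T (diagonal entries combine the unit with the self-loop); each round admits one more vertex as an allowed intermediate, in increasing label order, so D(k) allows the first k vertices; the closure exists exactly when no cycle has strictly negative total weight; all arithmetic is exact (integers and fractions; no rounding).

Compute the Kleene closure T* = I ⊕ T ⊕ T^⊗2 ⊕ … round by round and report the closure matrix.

D(0):
  [0, -2, 14]
  [2, 0, 2]
  [∞, -2, 0]
D(1):
  [0, -2, 14]
  [2, 0, 2]
  [∞, -2, 0]
D(2):
  [0, -2, 0]
  [2, 0, 2]
  [0, -2, 0]
D(3):
  [0, -2, 0]
  [2, 0, 2]
  [0, -2, 0]
Answer: T* = [[0, -2, 0], [2, 0, 2], [0, -2, 0]]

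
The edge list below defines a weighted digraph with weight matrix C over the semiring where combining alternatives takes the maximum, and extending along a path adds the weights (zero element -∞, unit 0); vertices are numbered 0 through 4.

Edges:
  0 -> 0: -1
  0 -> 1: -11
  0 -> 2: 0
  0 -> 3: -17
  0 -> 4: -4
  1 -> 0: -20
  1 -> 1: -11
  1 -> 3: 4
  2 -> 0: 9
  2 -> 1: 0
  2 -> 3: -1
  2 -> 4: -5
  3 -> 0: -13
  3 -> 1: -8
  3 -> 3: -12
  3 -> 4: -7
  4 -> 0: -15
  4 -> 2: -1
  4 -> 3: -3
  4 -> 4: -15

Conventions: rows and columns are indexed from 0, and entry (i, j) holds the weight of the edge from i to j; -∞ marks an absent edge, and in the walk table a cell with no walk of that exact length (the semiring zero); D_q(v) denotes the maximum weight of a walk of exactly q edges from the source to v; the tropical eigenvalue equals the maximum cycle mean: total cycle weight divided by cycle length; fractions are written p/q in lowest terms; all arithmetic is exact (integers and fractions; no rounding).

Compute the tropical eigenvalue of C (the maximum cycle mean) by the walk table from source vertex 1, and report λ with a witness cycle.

q=0: [-∞, 0, -∞, -∞, -∞]
q=1: [-20, -11, -∞, 4, -∞]
q=2: [-9, -4, -20, -7, -3]
q=3: [-10, -15, -4, 0, -13]
q=4: [5, -4, -10, -5, -7]
q=5: [4, -6, 5, 0, 1]
Optimal cycle mean attained by: cycle 0->2->0, total 0 + 9, length 2.
Answer: λ = 9/2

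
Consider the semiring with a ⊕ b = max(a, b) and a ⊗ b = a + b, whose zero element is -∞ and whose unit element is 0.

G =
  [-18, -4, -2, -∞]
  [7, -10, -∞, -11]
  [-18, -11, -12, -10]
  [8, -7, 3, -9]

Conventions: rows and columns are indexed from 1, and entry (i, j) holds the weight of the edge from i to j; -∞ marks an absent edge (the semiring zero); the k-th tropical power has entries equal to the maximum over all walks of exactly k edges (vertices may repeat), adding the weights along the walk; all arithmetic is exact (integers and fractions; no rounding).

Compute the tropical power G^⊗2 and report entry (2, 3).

G^⊗2:
  [3, -13, -14, -12]
  [-3, 3, 5, -20]
  [-2, -17, -7, -19]
  [0, 4, 6, -7]
Key observation: the optimum is the walk 2->1->3, with weight 7 + (-2) = 5.
Optimal value attained by: walk 2->1->3.
Answer: (G^⊗2)[2][3] = 5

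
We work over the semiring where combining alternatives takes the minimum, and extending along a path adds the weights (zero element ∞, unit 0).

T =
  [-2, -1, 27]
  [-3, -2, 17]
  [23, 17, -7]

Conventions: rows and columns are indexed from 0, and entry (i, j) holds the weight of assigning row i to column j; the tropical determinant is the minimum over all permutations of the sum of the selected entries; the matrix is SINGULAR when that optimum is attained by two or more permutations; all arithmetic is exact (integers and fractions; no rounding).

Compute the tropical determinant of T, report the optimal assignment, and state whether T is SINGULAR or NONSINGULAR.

σ = (0, 1, 2): (-2) + (-2) + (-7) = -11
σ = (0, 2, 1): (-2) + 17 + 17 = 32
σ = (1, 0, 2): (-1) + (-3) + (-7) = -11
σ = (1, 2, 0): (-1) + 17 + 23 = 39
σ = (2, 0, 1): 27 + (-3) + 17 = 41
σ = (2, 1, 0): 27 + (-2) + 23 = 48
Optimal value attained by: σ = (0, 1, 2).
Answer: det⊕(T) = -11; verdict: SINGULAR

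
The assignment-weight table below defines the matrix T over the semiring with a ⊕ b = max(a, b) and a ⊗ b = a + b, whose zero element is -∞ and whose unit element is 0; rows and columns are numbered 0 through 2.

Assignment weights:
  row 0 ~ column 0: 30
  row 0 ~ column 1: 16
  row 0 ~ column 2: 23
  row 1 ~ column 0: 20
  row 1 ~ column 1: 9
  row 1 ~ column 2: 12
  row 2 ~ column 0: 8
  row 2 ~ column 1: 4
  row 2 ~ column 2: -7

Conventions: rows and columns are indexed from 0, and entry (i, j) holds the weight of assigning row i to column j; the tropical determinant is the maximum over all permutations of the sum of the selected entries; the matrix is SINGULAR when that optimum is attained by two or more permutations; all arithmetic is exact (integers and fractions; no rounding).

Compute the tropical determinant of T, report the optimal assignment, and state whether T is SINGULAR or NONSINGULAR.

σ = (0, 1, 2): 30 + 9 + (-7) = 32
σ = (0, 2, 1): 30 + 12 + 4 = 46
σ = (1, 0, 2): 16 + 20 + (-7) = 29
σ = (1, 2, 0): 16 + 12 + 8 = 36
σ = (2, 0, 1): 23 + 20 + 4 = 47
σ = (2, 1, 0): 23 + 9 + 8 = 40
Optimal value attained by: σ = (2, 0, 1).
Answer: det⊕(T) = 47; verdict: NONSINGULAR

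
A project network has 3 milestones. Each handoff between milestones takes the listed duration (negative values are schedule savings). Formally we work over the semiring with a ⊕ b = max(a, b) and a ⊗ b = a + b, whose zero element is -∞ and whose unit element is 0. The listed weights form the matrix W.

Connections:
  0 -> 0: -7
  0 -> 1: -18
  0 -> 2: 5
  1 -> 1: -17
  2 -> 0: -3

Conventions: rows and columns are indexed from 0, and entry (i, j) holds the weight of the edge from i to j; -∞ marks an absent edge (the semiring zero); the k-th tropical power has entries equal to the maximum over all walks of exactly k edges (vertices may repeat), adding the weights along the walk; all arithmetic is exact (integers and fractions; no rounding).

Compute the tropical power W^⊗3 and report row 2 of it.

W^⊗2:
  [2, -25, -2]
  [-∞, -34, -∞]
  [-10, -21, 2]
W^⊗3:
  [-5, -16, 7]
  [-∞, -51, -∞]
  [-1, -28, -5]
Answer: row 2 of W^⊗3 = [-1, -28, -5]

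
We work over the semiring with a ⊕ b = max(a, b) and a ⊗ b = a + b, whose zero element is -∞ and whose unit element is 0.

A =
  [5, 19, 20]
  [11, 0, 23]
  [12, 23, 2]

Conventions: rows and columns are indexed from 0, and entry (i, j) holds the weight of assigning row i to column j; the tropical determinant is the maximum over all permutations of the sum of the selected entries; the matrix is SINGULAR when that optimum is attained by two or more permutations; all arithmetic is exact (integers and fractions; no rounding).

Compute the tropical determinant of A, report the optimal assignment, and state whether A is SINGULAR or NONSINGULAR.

σ = (0, 1, 2): 5 + 0 + 2 = 7
σ = (0, 2, 1): 5 + 23 + 23 = 51
σ = (1, 0, 2): 19 + 11 + 2 = 32
σ = (1, 2, 0): 19 + 23 + 12 = 54
σ = (2, 0, 1): 20 + 11 + 23 = 54
σ = (2, 1, 0): 20 + 0 + 12 = 32
Optimal value attained by: σ = (1, 2, 0).
Answer: det⊕(A) = 54; verdict: SINGULAR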